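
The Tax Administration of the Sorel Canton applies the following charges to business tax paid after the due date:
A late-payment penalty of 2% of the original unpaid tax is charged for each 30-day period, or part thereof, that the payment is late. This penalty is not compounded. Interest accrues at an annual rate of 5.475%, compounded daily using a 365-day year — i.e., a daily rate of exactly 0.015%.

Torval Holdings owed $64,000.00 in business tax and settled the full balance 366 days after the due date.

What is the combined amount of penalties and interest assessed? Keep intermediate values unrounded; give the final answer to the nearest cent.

$20,251.56

Penalty periods: ⌈366/30⌉ = 13; penalty = 13 × 2% × $64,000.00 = $16,640.00
Interest: $64,000.00 × ((1 + 0.00015)^366 − 1) = $64,000.00 × 0.05643062… = $3,611.5595…
Penalties + interest = $16,640.0000 + $3,611.5595… = $20,251.56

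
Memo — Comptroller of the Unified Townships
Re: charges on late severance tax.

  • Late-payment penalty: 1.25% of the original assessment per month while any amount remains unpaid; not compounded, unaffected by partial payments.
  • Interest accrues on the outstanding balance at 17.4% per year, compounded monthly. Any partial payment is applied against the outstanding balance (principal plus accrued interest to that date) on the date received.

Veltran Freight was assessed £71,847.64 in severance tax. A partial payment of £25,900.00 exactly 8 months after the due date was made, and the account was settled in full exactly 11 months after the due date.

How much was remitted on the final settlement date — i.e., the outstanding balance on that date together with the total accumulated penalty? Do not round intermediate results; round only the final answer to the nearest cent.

£67,011.36

Monthly rate = 17.4% ÷ 12 = 1.45%
Balance at month 8: £71,847.6400 × (1 + 0.0145)^8 = £80,617.4243…
After £25,900.00 payment: £80,617.4243… − £25,900.00 = £54,717.4243…
Balance at month 11: £54,717.4243… × (1 + 0.0145)^3 = £57,132.3120…
Penalty: 11 × 1.25% × £71,847.64 = £9,879.05…
Final settlement = outstanding balance + penalty = £57,132.3120… + £9,879.05… = £67,011.36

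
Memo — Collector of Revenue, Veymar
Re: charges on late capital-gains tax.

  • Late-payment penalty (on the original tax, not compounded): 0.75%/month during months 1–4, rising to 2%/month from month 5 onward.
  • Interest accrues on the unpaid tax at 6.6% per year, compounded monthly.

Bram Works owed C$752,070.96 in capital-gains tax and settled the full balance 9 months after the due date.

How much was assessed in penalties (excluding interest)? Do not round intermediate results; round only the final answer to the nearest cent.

Penalty, months 1–4: 4 × 0.75% × C$752,070.96 = C$22,562.13…
Penalty, months 5–9: 5 × 2% × C$752,070.96 = C$75,207.10…
Total penalty = C$22,562.13… + C$75,207.10… = C$97,769.22

C$97,769.22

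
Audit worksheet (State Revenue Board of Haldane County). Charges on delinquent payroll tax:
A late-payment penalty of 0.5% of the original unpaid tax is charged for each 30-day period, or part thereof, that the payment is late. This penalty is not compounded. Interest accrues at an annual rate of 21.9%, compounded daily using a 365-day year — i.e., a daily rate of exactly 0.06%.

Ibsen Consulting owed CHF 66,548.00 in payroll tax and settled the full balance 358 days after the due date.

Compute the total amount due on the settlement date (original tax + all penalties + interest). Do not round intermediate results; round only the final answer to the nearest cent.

CHF 86,481.40

Penalty periods: ⌈358/30⌉ = 12; penalty = 12 × 0.5% × CHF 66,548.00 = CHF 3,992.88
Interest: CHF 66,548.00 × ((1 + 0.0006)^358 − 1) = CHF 66,548.00 × 0.23953410… = CHF 15,940.5155…
Total = CHF 66,548.00 + CHF 3,992.8800 + CHF 15,940.5155… = CHF 86,481.40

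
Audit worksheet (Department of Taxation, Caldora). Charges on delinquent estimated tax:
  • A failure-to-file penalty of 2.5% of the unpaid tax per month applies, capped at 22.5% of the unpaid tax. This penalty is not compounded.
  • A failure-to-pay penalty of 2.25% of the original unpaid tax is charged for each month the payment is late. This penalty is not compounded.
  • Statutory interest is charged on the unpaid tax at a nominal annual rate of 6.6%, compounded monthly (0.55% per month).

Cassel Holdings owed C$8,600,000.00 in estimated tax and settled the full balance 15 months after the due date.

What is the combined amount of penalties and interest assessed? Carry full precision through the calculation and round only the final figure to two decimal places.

C$5,574,977.65

Failure-to-file: 15 × 2.5% × C$8,600,000.00 = C$3,225,000.00, capped at 22.5% × C$8,600,000.00 = C$1,935,000.00
Failure-to-pay penalty: 15 × 2.25% × C$8,600,000.00 = C$2,902,500.00
Interest: C$8,600,000.00 × ((1 + 0.0055)^15 − 1) = C$8,600,000.00 × 0.0857532… = C$737,477.6485…
Penalties + interest = C$4,837,500.0000 + C$737,477.6485… = C$5,574,977.65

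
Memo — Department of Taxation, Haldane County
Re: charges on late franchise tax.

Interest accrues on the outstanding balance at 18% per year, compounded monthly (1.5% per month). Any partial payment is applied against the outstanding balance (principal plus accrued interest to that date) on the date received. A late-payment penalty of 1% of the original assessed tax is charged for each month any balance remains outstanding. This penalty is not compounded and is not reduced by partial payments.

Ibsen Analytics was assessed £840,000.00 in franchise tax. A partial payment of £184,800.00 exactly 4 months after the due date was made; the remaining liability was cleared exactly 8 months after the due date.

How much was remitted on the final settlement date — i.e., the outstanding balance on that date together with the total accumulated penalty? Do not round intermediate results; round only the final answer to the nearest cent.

Balance at month 4: £840,000.0000 × (1 + 0.015)^4 = £891,545.3825…
After £184,800.00 payment: £891,545.3825… − £184,800.00 = £706,745.3825…
Balance at month 8: £706,745.3825… × (1 + 0.015)^4 = £750,113.7886…
Penalty: 8 × 1% × £840,000.00 = £67,200.00
Final settlement = outstanding balance + penalty = £750,113.7886… + £67,200.00 = £817,313.79

£817,313.79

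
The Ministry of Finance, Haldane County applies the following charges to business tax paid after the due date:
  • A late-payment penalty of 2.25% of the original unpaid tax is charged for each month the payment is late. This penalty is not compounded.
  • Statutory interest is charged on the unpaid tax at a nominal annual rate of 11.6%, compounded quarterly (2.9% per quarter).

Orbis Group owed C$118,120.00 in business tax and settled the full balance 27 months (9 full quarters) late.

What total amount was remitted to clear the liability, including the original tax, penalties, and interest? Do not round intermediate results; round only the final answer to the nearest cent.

Late-payment penalty: 27 × 2.25% × C$118,120.00 = C$71,757.90
Interest: C$118,120.00 × ((1 + 0.029)^9 − 1) = C$118,120.00 × 0.2934164… = C$34,658.3485…
Total = C$118,120.00 + C$71,757.9000 + C$34,658.3485… = C$224,536.25

C$224,536.25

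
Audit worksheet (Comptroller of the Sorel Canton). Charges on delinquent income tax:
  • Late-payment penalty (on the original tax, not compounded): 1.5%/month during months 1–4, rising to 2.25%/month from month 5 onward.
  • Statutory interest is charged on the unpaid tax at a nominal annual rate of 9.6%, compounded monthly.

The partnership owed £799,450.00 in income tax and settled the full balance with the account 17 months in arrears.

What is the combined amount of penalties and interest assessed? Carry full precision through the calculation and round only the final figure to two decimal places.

Penalty, months 1–4: 4 × 1.5% × £799,450.00 = £47,967.00
Penalty, months 5–17: 13 × 2.25% × £799,450.00 = £233,839.13…
Interest (9.6%/yr ÷ 12 = 0.8%/month): £799,450.00 × ((1 + 0.008)^17 − 1) = £115,969.9075…
Penalties + interest = £281,806.1250 + £115,969.9075… = £397,776.03

£397,776.03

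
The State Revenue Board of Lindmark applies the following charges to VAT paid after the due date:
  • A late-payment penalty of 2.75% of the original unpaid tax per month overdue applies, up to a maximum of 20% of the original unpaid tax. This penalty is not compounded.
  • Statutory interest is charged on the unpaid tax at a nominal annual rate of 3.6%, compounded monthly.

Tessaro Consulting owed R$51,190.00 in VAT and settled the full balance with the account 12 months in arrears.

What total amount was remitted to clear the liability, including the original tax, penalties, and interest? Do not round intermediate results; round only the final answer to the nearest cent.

Penalty (uncapped): 12 × 2.75% × R$51,190.00 = R$16,892.70; cap = 20% × R$51,190.00 = R$10,238.00 → penalty = R$10,238.00
Interest (3.6%/yr ÷ 12 = 0.3%/month): R$51,190.00 × ((1 + 0.003)^12 − 1) = R$1,873.5530…
Total = R$51,190.00 + R$10,238.0000 + R$1,873.5530… = R$63,301.55

R$63,301.55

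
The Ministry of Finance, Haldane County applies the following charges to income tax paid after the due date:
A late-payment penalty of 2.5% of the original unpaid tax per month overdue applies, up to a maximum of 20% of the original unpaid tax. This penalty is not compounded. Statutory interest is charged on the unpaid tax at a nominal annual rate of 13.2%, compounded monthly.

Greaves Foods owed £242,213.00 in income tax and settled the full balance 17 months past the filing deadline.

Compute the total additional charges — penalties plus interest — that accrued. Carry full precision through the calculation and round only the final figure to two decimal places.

£97,950.20

Penalty (uncapped): 17 × 2.5% × £242,213.00 = £102,940.53…; cap = 20% × £242,213.00 = £48,442.60 → penalty = £48,442.60
Interest (13.2%/yr ÷ 12 = 1.1%/month): £242,213.00 × ((1 + 0.011)^17 − 1) = £49,507.5971…
Penalties + interest = £48,442.6000 + £49,507.5971… = £97,950.20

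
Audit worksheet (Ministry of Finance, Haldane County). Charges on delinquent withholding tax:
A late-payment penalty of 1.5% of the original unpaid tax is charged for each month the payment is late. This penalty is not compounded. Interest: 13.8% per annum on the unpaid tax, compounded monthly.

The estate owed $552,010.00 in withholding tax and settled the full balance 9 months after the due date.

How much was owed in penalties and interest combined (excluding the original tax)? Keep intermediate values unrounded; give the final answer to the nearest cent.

$134,354.26

Late-payment penalty: 9 × 1.5% × $552,010.00 = $74,521.35
Interest (13.8%/yr ÷ 12 = 1.15%/month): $552,010.00 × ((1 + 0.0115)^9 − 1) = $59,832.9064…
Penalties + interest = $74,521.3500 + $59,832.9064… = $134,354.26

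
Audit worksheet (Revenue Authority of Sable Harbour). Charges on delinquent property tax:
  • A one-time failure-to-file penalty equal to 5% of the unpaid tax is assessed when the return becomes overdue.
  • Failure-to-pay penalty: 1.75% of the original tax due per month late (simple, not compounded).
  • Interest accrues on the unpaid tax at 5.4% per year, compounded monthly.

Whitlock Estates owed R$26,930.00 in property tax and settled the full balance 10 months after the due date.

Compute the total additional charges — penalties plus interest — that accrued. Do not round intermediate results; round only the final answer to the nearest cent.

R$7,295.94

Failure-to-file penalty: 5% × R$26,930.00 = R$1,346.50
Failure-to-pay penalty: 10 × 1.75% × R$26,930.00 = R$4,712.75
Interest (5.4%/yr ÷ 12 = 0.45%/month): R$26,930.00 × ((1 + 0.0045)^10 − 1) = R$1,236.6868…
Penalties + interest = R$6,059.2500 + R$1,236.6868… = R$7,295.94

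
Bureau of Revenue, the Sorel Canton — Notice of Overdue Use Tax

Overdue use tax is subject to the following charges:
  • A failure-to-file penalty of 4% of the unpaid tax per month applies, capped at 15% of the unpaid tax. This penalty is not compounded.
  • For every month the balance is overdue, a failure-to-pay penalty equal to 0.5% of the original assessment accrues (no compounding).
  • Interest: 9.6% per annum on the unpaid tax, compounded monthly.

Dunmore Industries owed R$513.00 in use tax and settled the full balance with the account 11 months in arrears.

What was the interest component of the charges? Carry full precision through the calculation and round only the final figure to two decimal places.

Interest (9.6%/yr ÷ 12 = 0.8%/month): R$513.00 × ((1 + 0.008)^11 − 1) = R$46.9938…

R$46.99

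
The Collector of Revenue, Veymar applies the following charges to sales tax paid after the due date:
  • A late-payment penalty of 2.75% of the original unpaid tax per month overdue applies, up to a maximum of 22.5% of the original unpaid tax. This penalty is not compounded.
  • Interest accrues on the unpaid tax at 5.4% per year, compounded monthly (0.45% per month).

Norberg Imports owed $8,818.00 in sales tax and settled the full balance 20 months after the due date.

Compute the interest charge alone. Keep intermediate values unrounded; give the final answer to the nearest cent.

$828.48

Interest: $8,818.00 × ((1 + 0.0045)^20 − 1) = $8,818.00 × 0.0939534… = $828.4811…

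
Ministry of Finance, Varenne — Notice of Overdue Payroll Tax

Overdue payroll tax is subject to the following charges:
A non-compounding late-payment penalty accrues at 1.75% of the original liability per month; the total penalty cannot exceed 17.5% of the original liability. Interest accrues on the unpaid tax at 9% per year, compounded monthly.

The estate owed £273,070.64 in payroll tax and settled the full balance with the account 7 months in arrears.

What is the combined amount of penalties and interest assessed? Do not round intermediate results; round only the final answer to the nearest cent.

Penalty: 7 × 1.75% × £273,070.64 = £33,451.15… (below the 17.5% cap of £47,787.36…)
Interest (9%/yr ÷ 12 = 0.75%/month): £273,070.64 × ((1 + 0.0075)^7 − 1) = £14,662.8357…
Penalties + interest = £33,451.1534 + £14,662.8357… = £48,113.99

£48,113.99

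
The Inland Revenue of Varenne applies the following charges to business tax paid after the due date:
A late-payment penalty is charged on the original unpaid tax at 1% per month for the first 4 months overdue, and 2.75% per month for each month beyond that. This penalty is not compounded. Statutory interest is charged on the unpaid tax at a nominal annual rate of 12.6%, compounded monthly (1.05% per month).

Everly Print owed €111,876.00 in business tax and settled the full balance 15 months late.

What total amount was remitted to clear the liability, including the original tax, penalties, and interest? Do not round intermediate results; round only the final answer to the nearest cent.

Penalty, months 1–4: 4 × 1% × €111,876.00 = €4,475.04
Penalty, months 5–15: 11 × 2.75% × €111,876.00 = €33,842.49
Interest: €111,876.00 × ((1 + 0.0105)^15 − 1) = €111,876.00 × 0.1696200… = €18,976.4016…
Total = €111,876.00 + €38,317.5300 + €18,976.4016… = €169,169.93

€169,169.93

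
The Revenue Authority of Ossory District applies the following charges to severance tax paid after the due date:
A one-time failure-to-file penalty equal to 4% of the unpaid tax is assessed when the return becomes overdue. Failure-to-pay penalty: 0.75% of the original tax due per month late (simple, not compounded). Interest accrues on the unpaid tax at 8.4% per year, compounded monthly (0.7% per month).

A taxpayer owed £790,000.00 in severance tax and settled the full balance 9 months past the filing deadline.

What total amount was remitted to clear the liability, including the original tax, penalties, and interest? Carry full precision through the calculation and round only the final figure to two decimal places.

£926,111.56

Failure-to-file penalty: 4% × £790,000.00 = £31,600.00
Failure-to-pay penalty = 0.75% × £790,000.00 × 9 mo = £53,325.00
Interest: £790,000.00 × ((1 + 0.007)^9 − 1) = £790,000.00 × 0.0647931… = £51,186.5622…
Total = £790,000.00 + £84,925.0000 + £51,186.5622… = £926,111.56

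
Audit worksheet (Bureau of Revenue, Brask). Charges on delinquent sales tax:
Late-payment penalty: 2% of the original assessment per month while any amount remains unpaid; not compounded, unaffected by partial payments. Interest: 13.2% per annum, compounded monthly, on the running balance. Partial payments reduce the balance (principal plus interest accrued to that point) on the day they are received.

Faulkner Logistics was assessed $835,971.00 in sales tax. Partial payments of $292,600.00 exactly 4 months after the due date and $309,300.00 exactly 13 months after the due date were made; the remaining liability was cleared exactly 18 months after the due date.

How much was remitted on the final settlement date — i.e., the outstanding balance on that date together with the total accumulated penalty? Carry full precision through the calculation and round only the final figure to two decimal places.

Monthly rate = 13.2% ÷ 12 = 1.1%
Balance at month 4: $835,971.0000 × (1 + 0.011)^4 = $873,365.1019…
After $292,600.00 payment: $873,365.1019… − $292,600.00 = $580,765.1019…
Balance at month 13: $580,765.1019… × (1 + 0.011)^9 = $640,856.6749…
After $309,300.00 payment: $640,856.6749… − $309,300.00 = $331,556.6749…
Balance at month 18: $331,556.6749… × (1 + 0.011)^5 = $350,197.9129…
Penalty: 18 × 2% × $835,971.00 = $300,949.56
Final settlement = outstanding balance + penalty = $350,197.9129… + $300,949.56 = $651,147.47

$651,147.47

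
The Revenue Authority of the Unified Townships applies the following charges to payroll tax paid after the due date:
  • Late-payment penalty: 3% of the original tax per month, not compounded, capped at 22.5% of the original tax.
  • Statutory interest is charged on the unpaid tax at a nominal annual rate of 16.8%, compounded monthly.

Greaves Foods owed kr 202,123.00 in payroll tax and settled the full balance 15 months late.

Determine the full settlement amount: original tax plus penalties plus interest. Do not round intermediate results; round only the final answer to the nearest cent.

Penalty (uncapped): 15 × 3% × kr 202,123.00 = kr 90,955.35; cap = 22.5% × kr 202,123.00 = kr 45,477.68… → penalty = kr 45,477.68…
Interest (16.8%/yr ÷ 12 = 1.4%/month): kr 202,123.00 × ((1 + 0.014)^15 − 1) = kr 46,868.8090…
Total = kr 202,123.00 + kr 45,477.6750 + kr 46,868.8090… = kr 294,469.48

kr 294,469.48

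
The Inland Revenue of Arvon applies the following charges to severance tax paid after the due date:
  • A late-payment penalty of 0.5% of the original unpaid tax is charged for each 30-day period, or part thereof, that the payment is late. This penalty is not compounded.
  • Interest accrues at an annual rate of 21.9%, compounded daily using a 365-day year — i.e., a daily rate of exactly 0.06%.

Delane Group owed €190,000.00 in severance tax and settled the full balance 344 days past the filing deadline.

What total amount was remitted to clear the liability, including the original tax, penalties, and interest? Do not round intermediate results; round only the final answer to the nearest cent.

Penalty periods: ⌈344/30⌉ = 12; penalty = 12 × 0.5% × €190,000.00 = €11,400.00
Interest: €190,000.00 × ((1 + 0.0006)^344 − 1) = €190,000.00 × 0.22916872… = €43,542.0571…
Total = €190,000.00 + €11,400.0000 + €43,542.0571… = €244,942.06

€244,942.06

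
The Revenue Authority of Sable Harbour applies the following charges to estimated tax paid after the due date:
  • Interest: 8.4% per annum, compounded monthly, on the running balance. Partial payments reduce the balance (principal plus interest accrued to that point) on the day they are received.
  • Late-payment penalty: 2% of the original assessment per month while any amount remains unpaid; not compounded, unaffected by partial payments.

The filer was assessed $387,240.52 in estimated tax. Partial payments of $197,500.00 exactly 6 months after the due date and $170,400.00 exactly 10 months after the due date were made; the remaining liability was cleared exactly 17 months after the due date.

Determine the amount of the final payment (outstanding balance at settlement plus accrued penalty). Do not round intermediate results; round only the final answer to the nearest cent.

Monthly rate = 8.4% ÷ 12 = 0.7%
Balance at month 6: $387,240.5200 × (1 + 0.007)^6 = $403,791.9141…
After $197,500.00 payment: $403,791.9141… − $197,500.00 = $206,291.9141…
Balance at month 10: $206,291.9141… × (1 + 0.007)^4 = $212,129.0210…
After $170,400.00 payment: $212,129.0210… − $170,400.00 = $41,729.0210…
Balance at month 17: $41,729.0210… × (1 + 0.007)^7 = $43,817.1867…
Penalty: 17 × 2% × $387,240.52 = $131,661.78…
Final settlement = outstanding balance + penalty = $43,817.1867… + $131,661.78… = $175,478.96

$175,478.96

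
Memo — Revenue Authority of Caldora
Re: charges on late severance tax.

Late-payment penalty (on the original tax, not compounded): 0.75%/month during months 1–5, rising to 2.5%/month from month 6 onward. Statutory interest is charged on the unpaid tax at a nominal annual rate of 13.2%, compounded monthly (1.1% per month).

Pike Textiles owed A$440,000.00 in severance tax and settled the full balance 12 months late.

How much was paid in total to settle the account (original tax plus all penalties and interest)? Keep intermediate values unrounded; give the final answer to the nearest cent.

A$595,225.93

Penalty, months 1–5: 5 × 0.75% × A$440,000.00 = A$16,500.00
Penalty, months 6–12: 7 × 2.5% × A$440,000.00 = A$77,000.00
Interest: A$440,000.00 × ((1 + 0.011)^12 − 1) = A$440,000.00 × 0.1402862… = A$61,725.9265…
Total = A$440,000.00 + A$93,500.0000 + A$61,725.9265… = A$595,225.93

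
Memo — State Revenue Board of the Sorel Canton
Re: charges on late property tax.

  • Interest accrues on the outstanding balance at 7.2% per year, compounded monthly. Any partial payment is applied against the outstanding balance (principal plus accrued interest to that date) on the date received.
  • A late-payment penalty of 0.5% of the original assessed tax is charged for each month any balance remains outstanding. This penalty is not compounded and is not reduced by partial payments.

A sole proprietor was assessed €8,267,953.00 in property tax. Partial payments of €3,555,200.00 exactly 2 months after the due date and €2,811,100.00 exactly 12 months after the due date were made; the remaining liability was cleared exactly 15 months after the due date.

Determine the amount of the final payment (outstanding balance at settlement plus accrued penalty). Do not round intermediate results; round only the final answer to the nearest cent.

Monthly rate = 7.2% ÷ 12 = 0.6%
Balance at month 2: €8,267,953.0000 × (1 + 0.006)^2 = €8,367,466.0823…
After €3,555,200.00 payment: €8,367,466.0823… − €3,555,200.00 = €4,812,266.0823…
Balance at month 12: €4,812,266.0823… × (1 + 0.006)^10 = €5,108,923.9714…
After €2,811,100.00 payment: €5,108,923.9714… − €2,811,100.00 = €2,297,823.9714…
Balance at month 15: €2,297,823.9714… × (1 + 0.006)^3 = €2,339,433.4642…
Penalty: 15 × 0.5% × €8,267,953.00 = €620,096.48…
Final settlement = outstanding balance + penalty = €2,339,433.4642… + €620,096.48… = €2,959,529.94

€2,959,529.94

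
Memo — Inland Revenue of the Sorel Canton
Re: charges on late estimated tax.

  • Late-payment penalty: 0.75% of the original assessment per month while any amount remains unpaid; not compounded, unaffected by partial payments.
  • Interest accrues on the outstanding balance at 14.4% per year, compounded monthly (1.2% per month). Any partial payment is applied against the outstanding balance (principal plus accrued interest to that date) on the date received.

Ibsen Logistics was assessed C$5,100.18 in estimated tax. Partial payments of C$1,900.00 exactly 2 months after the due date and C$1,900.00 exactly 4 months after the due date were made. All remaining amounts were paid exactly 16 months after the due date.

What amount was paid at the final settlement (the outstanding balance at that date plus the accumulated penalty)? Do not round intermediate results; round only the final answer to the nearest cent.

Balance at month 2: C$5,100.1800 × (1 + 0.012)^2 = C$5,223.3187…
After C$1,900.00 payment: C$5,223.3187… − C$1,900.00 = C$3,323.3187…
Balance at month 4: C$3,323.3187… × (1 + 0.012)^2 = C$3,403.5570…
After C$1,900.00 payment: C$3,403.5570… − C$1,900.00 = C$1,503.5570…
Balance at month 16: C$1,503.5570… × (1 + 0.012)^12 = C$1,734.9463…
Penalty: 16 × 0.75% × C$5,100.18 = C$612.02…
Final settlement = outstanding balance + penalty = C$1,734.9463… + C$612.02… = C$2,346.97

C$2,346.97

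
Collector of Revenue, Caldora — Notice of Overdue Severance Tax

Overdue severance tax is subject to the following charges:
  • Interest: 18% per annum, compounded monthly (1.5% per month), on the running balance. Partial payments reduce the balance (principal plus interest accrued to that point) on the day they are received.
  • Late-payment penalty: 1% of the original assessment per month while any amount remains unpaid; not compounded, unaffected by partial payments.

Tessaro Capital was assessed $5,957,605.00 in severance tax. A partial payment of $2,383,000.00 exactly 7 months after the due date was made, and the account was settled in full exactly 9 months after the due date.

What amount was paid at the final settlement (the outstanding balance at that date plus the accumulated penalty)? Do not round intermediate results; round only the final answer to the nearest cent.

Balance at month 7: $5,957,605.0000 × (1 + 0.015)^7 = $6,612,017.6023…
After $2,383,000.00 payment: $6,612,017.6023… − $2,383,000.00 = $4,229,017.6023…
Balance at month 9: $4,229,017.6023… × (1 + 0.015)^2 = $4,356,839.6594…
Penalty: 9 × 1% × $5,957,605.00 = $536,184.45
Final settlement = outstanding balance + penalty = $4,356,839.6594… + $536,184.45 = $4,893,024.11

$4,893,024.11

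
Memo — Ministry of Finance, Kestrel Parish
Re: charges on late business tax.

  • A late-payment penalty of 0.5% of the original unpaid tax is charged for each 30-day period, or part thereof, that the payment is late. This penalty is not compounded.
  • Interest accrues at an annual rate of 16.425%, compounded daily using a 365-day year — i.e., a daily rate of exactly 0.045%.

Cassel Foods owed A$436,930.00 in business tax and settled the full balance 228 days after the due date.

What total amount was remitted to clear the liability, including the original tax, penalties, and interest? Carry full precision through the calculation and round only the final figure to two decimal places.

A$501,605.48

Penalty periods: ⌈228/30⌉ = 8; penalty = 8 × 0.5% × A$436,930.00 = A$17,477.20
Interest: A$436,930.00 × ((1 + 0.00045)^228 − 1) = A$436,930.00 × 0.10802253… = A$47,198.2840…
Total = A$436,930.00 + A$17,477.2000 + A$47,198.2840… = A$501,605.48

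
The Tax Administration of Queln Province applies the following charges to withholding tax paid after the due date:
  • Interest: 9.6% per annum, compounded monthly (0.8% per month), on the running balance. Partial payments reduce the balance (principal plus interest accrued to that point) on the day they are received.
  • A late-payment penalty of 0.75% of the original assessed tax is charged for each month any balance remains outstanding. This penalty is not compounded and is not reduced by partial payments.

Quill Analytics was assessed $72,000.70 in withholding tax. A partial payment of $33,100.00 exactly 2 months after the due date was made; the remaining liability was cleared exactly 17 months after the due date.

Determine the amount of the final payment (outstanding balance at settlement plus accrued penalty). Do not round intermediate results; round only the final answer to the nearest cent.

Balance at month 2: $72,000.7000 × (1 + 0.008)^2 = $73,157.3192…
After $33,100.00 payment: $73,157.3192… − $33,100.00 = $40,057.3192…
Balance at month 17: $40,057.3192… × (1 + 0.008)^15 = $45,142.9424…
Penalty: 17 × 0.75% × $72,000.70 = $9,180.09…
Final settlement = outstanding balance + penalty = $45,142.9424… + $9,180.09… = $54,323.03

$54,323.03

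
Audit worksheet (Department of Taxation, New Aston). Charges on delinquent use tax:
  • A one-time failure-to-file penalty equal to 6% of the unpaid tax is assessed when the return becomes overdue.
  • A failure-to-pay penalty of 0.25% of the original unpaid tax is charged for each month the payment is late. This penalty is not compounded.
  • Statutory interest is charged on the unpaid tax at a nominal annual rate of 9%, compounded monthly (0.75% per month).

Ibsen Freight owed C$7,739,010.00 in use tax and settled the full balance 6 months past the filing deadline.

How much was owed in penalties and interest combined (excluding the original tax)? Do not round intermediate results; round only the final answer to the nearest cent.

Failure-to-file penalty: 6% × C$7,739,010.00 = C$464,340.60
Failure-to-pay penalty: 6 × 0.25% × C$7,739,010.00 = C$116,085.15
Interest: C$7,739,010.00 × ((1 + 0.0075)^6 − 1) = C$7,739,010.00 × 0.0458522… = C$354,850.9060…
Penalties + interest = C$580,425.7500 + C$354,850.9060… = C$935,276.66

C$935,276.66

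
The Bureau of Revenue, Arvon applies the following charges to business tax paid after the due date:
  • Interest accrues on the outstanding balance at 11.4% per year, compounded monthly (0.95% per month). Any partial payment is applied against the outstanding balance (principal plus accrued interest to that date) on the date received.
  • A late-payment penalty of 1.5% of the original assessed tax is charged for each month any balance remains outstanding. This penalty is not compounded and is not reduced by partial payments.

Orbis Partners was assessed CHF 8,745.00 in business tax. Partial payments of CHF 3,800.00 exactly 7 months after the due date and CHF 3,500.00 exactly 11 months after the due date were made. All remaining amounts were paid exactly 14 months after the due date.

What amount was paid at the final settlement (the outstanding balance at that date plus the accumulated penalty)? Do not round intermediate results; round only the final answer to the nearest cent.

Balance at month 7: CHF 8,745.0000 × (1 + 0.0095)^7 = CHF 9,343.3814…
After CHF 3,800.00 payment: CHF 9,343.3814… − CHF 3,800.00 = CHF 5,543.3814…
Balance at month 11: CHF 5,543.3814… × (1 + 0.0095)^4 = CHF 5,757.0507…
After CHF 3,500.00 payment: CHF 5,757.0507… − CHF 3,500.00 = CHF 2,257.0507…
Balance at month 14: CHF 2,257.0507… × (1 + 0.0095)^3 = CHF 2,321.9897…
Penalty: 14 × 1.5% × CHF 8,745.00 = CHF 1,836.45
Final settlement = outstanding balance + penalty = CHF 2,321.9897… + CHF 1,836.45 = CHF 4,158.44

CHF 4,158.44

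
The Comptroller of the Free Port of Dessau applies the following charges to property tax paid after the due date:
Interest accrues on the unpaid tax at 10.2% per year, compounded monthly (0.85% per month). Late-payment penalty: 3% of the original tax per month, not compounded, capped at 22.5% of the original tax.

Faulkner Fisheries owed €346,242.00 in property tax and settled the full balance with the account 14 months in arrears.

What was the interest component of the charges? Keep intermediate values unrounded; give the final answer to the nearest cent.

€43,558.49

Interest: €346,242.00 × ((1 + 0.0085)^14 − 1) = €346,242.00 × 0.1258036… = €43,558.4924…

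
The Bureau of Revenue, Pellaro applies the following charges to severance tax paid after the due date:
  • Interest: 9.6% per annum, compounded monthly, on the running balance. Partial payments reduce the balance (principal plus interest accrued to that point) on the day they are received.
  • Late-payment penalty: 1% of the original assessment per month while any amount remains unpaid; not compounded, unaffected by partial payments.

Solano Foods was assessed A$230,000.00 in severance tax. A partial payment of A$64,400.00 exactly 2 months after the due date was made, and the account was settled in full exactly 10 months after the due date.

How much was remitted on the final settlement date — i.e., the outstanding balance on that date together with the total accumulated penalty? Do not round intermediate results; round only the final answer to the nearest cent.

Monthly rate = 9.6% ÷ 12 = 0.8%
Balance at month 2: A$230,000.0000 × (1 + 0.008)^2 = A$233,694.7200
After A$64,400.00 payment: A$233,694.7200 − A$64,400.00 = A$169,294.7200
Balance at month 10: A$169,294.7200 × (1 + 0.008)^8 = A$180,437.8611…
Penalty: 10 × 1% × A$230,000.00 = A$23,000.00
Final settlement = outstanding balance + penalty = A$180,437.8611… + A$23,000.00 = A$203,437.86

A$203,437.86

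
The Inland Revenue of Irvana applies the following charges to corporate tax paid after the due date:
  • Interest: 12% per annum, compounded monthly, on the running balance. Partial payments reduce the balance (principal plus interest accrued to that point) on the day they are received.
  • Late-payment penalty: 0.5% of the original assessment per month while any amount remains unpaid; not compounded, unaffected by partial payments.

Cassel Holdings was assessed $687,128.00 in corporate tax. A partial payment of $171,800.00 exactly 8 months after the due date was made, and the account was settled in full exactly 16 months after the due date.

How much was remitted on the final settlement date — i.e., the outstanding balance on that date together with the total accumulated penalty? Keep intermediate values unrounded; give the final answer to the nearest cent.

Monthly rate = 12% ÷ 12 = 1%
Balance at month 8: $687,128.0000 × (1 + 0.01)^8 = $744,061.1624…
After $171,800.00 payment: $744,061.1624… − $171,800.00 = $572,261.1624…
Balance at month 16: $572,261.1624… × (1 + 0.01)^8 = $619,676.8371…
Penalty: 16 × 0.5% × $687,128.00 = $54,970.24
Final settlement = outstanding balance + penalty = $619,676.8371… + $54,970.24 = $674,647.08

$674,647.08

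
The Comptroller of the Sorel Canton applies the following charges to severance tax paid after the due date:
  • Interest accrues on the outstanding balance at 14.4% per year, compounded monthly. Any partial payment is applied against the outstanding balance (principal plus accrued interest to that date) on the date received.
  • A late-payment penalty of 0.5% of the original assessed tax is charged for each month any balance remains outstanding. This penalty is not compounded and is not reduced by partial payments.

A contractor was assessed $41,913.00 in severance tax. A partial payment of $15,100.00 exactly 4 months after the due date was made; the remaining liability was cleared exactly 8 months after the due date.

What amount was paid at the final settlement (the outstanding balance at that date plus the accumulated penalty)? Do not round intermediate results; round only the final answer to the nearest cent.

$31,948.33

Monthly rate = 14.4% ÷ 12 = 1.2%
Balance at month 4: $41,913.0000 × (1 + 0.012)^4 = $43,961.3274…
After $15,100.00 payment: $43,961.3274… − $15,100.00 = $28,861.3274…
Balance at month 8: $28,861.3274… × (1 + 0.012)^4 = $30,271.8074…
Penalty: 8 × 0.5% × $41,913.00 = $1,676.52
Final settlement = outstanding balance + penalty = $30,271.8074… + $1,676.52 = $31,948.33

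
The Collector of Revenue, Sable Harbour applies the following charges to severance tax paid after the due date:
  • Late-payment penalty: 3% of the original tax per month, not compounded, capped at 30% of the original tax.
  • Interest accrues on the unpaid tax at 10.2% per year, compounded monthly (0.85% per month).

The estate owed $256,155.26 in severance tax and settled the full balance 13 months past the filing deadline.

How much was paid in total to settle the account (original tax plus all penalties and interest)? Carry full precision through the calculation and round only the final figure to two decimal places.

Penalty (uncapped): 13 × 3% × $256,155.26 = $99,900.55…; cap = 30% × $256,155.26 = $76,846.58… → penalty = $76,846.58…
Interest: $256,155.26 × ((1 + 0.0085)^13 − 1) = $256,155.26 × 0.1163149… = $29,794.6811…
Total = $256,155.26 + $76,846.5780 + $29,794.6811… = $362,796.52

$362,796.52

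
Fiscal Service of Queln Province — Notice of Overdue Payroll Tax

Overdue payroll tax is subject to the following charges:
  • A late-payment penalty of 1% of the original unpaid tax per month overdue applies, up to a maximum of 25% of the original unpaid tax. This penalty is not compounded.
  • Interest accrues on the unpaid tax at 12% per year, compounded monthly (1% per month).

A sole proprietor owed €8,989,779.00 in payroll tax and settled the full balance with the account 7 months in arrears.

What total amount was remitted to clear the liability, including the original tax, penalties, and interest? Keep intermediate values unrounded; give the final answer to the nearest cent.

€10,267,544.40

Penalty: 7 × 1% × €8,989,779.00 = €629,284.53 (below the 25% cap of €2,247,444.75)
Interest: €8,989,779.00 × ((1 + 0.01)^7 − 1) = €8,989,779.00 × 0.0721354… = €648,480.8735…
Total = €8,989,779.00 + €629,284.5300 + €648,480.8735… = €10,267,544.40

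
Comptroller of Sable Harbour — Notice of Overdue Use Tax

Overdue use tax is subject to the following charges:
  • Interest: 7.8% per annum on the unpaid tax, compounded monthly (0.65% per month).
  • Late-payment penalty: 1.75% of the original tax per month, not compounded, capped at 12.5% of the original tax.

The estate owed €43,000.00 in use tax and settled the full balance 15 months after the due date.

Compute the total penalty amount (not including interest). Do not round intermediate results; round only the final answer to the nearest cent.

€5,375.00

Penalty (uncapped): 15 × 1.75% × €43,000.00 = €11,287.50; cap = 12.5% × €43,000.00 = €5,375.00 → penalty = €5,375.00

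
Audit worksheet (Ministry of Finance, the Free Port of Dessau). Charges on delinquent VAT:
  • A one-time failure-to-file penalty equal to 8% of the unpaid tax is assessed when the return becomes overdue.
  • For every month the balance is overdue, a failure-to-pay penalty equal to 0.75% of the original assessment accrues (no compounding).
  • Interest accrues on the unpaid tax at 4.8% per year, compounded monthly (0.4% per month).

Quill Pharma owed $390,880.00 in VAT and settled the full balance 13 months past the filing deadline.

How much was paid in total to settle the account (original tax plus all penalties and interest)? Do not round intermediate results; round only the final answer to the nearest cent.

Failure-to-file penalty: 8% × $390,880.00 = $31,270.40
Failure-to-pay penalty: 13 × 0.75% × $390,880.00 = $38,110.80
Interest: $390,880.00 × ((1 + 0.004)^13 − 1) = $390,880.00 × 0.0532665… = $20,820.8050…
Total = $390,880.00 + $69,381.2000 + $20,820.8050… = $481,082.00

$481,082.00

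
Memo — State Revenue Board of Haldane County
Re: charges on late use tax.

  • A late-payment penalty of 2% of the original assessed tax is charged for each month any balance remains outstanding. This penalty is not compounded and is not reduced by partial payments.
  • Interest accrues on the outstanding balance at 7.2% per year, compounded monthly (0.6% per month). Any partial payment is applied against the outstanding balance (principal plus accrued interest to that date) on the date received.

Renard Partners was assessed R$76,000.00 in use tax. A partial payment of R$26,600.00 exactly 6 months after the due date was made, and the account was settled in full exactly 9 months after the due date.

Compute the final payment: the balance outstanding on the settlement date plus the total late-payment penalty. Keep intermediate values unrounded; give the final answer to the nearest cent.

R$66,802.21

Balance at month 6: R$76,000.0000 × (1 + 0.006)^6 = R$78,777.3698…
After R$26,600.00 payment: R$78,777.3698… − R$26,600.00 = R$52,177.3698…
Balance at month 9: R$52,177.3698… × (1 + 0.006)^3 = R$53,122.2089…
Penalty: 9 × 2% × R$76,000.00 = R$13,680.00
Final settlement = outstanding balance + penalty = R$53,122.2089… + R$13,680.00 = R$66,802.21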